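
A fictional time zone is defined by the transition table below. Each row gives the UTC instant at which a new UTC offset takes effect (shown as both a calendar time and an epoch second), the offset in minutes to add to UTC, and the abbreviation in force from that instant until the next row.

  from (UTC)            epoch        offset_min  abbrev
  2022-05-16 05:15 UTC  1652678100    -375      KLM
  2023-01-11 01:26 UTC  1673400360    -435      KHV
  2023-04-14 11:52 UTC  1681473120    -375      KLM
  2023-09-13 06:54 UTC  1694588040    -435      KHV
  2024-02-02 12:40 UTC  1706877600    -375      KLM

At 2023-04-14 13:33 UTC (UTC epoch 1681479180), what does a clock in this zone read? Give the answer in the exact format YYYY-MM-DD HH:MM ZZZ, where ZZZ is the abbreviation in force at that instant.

2023-04-14 07:18 KLM

Query: 2023-04-14 13:33 UTC
Rule 3/5 (KLM, -06:15): 2023-04-14 11:52 UTC ≤ query < 2023-09-13 06:54 UTC
13·60 + 33 - 375 = 438 min
438 = 0·1440 + 438; 438 = 7·60 + 18 → 07:18, same day
→ 2023-04-14 07:18 KLM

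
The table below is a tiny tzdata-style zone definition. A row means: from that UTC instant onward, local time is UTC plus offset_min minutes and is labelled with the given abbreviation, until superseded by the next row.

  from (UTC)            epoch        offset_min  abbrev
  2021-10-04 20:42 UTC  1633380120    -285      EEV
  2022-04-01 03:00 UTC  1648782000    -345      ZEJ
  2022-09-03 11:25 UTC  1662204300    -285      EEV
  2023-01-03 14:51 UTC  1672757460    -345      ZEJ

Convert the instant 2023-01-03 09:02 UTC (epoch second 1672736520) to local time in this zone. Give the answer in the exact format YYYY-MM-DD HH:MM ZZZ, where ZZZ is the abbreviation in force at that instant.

Query: 2023-01-03 09:02 UTC
Rule 3/4 (EEV, -04:45): 2022-09-03 11:25 UTC ≤ query < 2023-01-03 14:51 UTC
9·60 + 2 - 285 = 257 min
257 = 0·1440 + 257; 257 = 4·60 + 17 → 04:17, same day
→ 2023-01-03 04:17 EEV

2023-01-03 04:17 EEV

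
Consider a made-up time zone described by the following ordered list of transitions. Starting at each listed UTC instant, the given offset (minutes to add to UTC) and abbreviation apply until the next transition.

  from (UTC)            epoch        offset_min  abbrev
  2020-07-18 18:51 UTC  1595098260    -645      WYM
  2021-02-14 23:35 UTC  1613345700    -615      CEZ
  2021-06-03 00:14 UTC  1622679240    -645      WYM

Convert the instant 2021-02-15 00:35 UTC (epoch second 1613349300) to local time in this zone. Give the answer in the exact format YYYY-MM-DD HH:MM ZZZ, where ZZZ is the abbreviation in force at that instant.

2021-02-14 14:20 CEZ

Query: 2021-02-15 00:35 UTC
Rule 2/3 (CEZ, -10:15): 2021-02-14 23:35 UTC ≤ query < 2021-06-03 00:14 UTC
0·60 + 35 - 615 = -580 min
-580 = -1·1440 + 860; 860 = 14·60 + 20 → 14:20, 2021-02-15 - 1 day = 2021-02-14
→ 2021-02-14 14:20 CEZ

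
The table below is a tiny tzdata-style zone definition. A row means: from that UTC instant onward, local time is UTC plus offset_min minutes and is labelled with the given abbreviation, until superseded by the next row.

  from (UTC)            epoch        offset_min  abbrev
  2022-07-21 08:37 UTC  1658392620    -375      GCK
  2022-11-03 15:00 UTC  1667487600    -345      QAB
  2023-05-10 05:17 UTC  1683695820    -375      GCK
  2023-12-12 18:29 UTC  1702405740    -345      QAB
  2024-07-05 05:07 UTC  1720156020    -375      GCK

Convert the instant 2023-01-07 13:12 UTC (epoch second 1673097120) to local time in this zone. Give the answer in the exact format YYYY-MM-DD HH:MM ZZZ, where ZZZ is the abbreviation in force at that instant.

Query: 2023-01-07 13:12 UTC
Rule 2/5 (QAB, -05:45): 2022-11-03 15:00 UTC ≤ query < 2023-05-10 05:17 UTC
13·60 + 12 - 345 = 447 min
447 = 0·1440 + 447; 447 = 7·60 + 27 → 07:27, same day
→ 2023-01-07 07:27 QAB

2023-01-07 07:27 QAB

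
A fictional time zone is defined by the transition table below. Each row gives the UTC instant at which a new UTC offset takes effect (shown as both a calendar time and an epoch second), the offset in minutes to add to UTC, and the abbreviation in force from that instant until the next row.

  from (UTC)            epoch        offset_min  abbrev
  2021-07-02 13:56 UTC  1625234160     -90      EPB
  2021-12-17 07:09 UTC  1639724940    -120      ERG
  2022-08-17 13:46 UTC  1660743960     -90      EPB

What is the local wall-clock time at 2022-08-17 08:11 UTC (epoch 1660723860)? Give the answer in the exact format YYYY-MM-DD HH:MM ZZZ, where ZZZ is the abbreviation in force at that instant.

2022-08-17 06:11 ERG

Query: 2022-08-17 08:11 UTC
Rule 2/3 (ERG, -02:00): 2021-12-17 07:09 UTC ≤ query < 2022-08-17 13:46 UTC
8·60 + 11 - 120 = 371 min
371 = 0·1440 + 371; 371 = 6·60 + 11 → 06:11, same day
→ 2022-08-17 06:11 ERG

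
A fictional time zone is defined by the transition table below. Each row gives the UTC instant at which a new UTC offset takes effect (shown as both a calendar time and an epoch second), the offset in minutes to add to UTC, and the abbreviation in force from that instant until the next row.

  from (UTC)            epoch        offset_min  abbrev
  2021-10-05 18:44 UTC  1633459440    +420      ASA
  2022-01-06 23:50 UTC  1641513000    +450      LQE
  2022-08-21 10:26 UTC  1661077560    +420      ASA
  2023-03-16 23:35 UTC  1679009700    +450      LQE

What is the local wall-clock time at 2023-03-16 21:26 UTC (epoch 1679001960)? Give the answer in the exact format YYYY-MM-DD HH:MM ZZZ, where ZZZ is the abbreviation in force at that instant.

Query: 2023-03-16 21:26 UTC
Rule 3/4 (ASA, +07:00): 2022-08-21 10:26 UTC ≤ query < 2023-03-16 23:35 UTC
21·60 + 26 + 420 = 1706 min
1706 = 1·1440 + 266; 266 = 4·60 + 26 → 04:26, 2023-03-16 + 1 day = 2023-03-17
→ 2023-03-17 04:26 ASA

2023-03-17 04:26 ASA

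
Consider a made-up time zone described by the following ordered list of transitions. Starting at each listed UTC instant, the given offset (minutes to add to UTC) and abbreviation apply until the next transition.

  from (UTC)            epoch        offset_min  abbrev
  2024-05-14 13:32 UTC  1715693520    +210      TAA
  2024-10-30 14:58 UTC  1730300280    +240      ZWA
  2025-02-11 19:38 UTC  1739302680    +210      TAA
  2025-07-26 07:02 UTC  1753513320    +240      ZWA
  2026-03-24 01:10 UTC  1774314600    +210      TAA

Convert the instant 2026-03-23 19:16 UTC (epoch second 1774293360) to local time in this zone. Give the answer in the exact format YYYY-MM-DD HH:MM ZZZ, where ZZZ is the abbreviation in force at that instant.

2026-03-23 23:16 ZWA

Query: 2026-03-23 19:16 UTC
Rule 4/5 (ZWA, +04:00): 2025-07-26 07:02 UTC ≤ query < 2026-03-24 01:10 UTC
19·60 + 16 + 240 = 1396 min
1396 = 0·1440 + 1396; 1396 = 23·60 + 16 → 23:16, same day
→ 2026-03-23 23:16 ZWA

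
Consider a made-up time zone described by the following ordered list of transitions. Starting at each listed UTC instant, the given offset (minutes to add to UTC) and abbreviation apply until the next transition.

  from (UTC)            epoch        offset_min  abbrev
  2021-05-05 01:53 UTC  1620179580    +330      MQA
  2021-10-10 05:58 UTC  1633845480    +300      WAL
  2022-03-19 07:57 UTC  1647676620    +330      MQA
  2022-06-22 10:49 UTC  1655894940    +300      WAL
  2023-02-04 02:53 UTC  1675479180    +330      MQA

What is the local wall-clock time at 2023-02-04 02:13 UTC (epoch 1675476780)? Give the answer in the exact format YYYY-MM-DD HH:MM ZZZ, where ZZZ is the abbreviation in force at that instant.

2023-02-04 07:13 WAL

Query: 2023-02-04 02:13 UTC
Rule 4/5 (WAL, +05:00): 2022-06-22 10:49 UTC ≤ query < 2023-02-04 02:53 UTC
2·60 + 13 + 300 = 433 min
433 = 0·1440 + 433; 433 = 7·60 + 13 → 07:13, same day
→ 2023-02-04 07:13 WAL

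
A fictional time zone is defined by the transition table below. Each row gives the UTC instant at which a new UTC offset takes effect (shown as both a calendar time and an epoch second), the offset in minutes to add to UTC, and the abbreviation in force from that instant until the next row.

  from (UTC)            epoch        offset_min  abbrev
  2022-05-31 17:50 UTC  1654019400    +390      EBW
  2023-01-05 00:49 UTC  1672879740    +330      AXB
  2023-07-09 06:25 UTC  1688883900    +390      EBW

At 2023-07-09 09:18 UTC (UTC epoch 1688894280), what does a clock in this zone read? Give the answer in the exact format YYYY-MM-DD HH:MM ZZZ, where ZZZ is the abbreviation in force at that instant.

Query: 2023-07-09 09:18 UTC
Rule 3/3 (EBW, +06:30): 2023-07-09 06:25 UTC ≤ query < +∞
9·60 + 18 + 390 = 948 min
948 = 0·1440 + 948; 948 = 15·60 + 48 → 15:48, same day
→ 2023-07-09 15:48 EBW

2023-07-09 15:48 EBW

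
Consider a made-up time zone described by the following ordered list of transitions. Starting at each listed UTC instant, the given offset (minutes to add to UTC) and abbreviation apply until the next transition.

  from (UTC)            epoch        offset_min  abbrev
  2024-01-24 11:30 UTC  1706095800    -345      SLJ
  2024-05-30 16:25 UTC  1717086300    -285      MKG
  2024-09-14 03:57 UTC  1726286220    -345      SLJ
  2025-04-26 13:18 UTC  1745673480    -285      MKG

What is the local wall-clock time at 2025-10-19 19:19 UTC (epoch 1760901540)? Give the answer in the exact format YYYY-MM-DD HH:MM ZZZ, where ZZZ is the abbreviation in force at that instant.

Query: 2025-10-19 19:19 UTC
Rule 4/4 (MKG, -04:45): 2025-04-26 13:18 UTC ≤ query < +∞
19·60 + 19 - 285 = 874 min
874 = 0·1440 + 874; 874 = 14·60 + 34 → 14:34, same day
→ 2025-10-19 14:34 MKG

2025-10-19 14:34 MKG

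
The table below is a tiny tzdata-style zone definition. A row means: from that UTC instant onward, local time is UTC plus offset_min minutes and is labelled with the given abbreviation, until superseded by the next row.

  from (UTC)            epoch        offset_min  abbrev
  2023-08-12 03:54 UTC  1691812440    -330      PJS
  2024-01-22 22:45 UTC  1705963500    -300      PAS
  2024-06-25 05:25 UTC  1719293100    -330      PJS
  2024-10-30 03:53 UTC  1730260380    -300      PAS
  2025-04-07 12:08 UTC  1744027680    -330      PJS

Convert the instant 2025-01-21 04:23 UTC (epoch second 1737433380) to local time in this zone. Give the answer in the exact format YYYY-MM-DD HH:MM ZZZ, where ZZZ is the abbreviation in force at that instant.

Query: 2025-01-21 04:23 UTC
Rule 4/5 (PAS, -05:00): 2024-10-30 03:53 UTC ≤ query < 2025-04-07 12:08 UTC
4·60 + 23 - 300 = -37 min
-37 = -1·1440 + 1403; 1403 = 23·60 + 23 → 23:23, 2025-01-21 - 1 day = 2025-01-20
→ 2025-01-20 23:23 PAS

2025-01-20 23:23 PAS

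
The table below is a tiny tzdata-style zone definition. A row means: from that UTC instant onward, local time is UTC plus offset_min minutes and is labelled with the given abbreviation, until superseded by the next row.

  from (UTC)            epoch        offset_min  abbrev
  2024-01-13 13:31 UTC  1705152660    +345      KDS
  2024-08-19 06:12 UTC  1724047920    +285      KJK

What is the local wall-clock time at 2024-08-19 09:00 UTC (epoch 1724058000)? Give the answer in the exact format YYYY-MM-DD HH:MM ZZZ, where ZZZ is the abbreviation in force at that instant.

Query: 2024-08-19 09:00 UTC
Rule 2/2 (KJK, +04:45): 2024-08-19 06:12 UTC ≤ query < +∞
9·60 + 0 + 285 = 825 min
825 = 0·1440 + 825; 825 = 13·60 + 45 → 13:45, same day
→ 2024-08-19 13:45 KJK

2024-08-19 13:45 KJK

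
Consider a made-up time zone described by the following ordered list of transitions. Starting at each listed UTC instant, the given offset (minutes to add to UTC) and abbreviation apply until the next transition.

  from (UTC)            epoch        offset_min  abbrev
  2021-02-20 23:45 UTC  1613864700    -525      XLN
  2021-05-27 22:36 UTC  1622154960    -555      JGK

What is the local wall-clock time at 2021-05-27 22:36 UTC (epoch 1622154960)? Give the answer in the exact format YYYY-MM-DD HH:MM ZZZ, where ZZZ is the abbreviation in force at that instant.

2021-05-27 13:21 JGK

Query: 2021-05-27 22:36 UTC
Rule 2/2 (JGK, -09:15): 2021-05-27 22:36 UTC ≤ query < +∞
22·60 + 36 - 555 = 801 min
801 = 0·1440 + 801; 801 = 13·60 + 21 → 13:21, same day
→ 2021-05-27 13:21 JGK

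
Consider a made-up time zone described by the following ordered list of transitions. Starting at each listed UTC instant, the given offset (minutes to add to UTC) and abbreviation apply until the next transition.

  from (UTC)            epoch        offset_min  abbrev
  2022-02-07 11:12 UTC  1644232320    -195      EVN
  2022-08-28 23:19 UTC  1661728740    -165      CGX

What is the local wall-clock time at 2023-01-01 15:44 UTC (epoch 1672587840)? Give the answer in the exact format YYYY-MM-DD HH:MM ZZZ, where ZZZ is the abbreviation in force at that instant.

2023-01-01 12:59 CGX

Query: 2023-01-01 15:44 UTC
Rule 2/2 (CGX, -02:45): 2022-08-28 23:19 UTC ≤ query < +∞
15·60 + 44 - 165 = 779 min
779 = 0·1440 + 779; 779 = 12·60 + 59 → 12:59, same day
→ 2023-01-01 12:59 CGX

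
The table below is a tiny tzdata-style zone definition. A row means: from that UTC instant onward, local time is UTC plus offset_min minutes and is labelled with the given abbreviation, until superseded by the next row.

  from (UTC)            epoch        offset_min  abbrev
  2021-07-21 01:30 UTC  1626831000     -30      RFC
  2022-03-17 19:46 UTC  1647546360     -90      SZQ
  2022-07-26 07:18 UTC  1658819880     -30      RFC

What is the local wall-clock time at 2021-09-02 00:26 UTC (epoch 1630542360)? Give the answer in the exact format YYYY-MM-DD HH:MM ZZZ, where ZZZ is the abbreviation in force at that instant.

2021-09-01 23:56 RFC

Query: 2021-09-02 00:26 UTC
Rule 1/3 (RFC, -00:30): 2021-07-21 01:30 UTC ≤ query < 2022-03-17 19:46 UTC
0·60 + 26 - 30 = -4 min
-4 = -1·1440 + 1436; 1436 = 23·60 + 56 → 23:56, 2021-09-02 - 1 day = 2021-09-01
→ 2021-09-01 23:56 RFC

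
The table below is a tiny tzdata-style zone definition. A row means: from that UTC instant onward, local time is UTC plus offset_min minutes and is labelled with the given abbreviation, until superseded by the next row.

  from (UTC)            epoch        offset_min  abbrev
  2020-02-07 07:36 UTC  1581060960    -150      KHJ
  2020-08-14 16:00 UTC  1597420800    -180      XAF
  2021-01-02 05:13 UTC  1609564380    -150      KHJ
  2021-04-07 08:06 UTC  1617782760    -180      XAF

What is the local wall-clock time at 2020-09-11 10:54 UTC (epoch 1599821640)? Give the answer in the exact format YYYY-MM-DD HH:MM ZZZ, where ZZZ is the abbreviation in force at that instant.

Query: 2020-09-11 10:54 UTC
Rule 2/4 (XAF, -03:00): 2020-08-14 16:00 UTC ≤ query < 2021-01-02 05:13 UTC
10·60 + 54 - 180 = 474 min
474 = 0·1440 + 474; 474 = 7·60 + 54 → 07:54, same day
→ 2020-09-11 07:54 XAF

2020-09-11 07:54 XAF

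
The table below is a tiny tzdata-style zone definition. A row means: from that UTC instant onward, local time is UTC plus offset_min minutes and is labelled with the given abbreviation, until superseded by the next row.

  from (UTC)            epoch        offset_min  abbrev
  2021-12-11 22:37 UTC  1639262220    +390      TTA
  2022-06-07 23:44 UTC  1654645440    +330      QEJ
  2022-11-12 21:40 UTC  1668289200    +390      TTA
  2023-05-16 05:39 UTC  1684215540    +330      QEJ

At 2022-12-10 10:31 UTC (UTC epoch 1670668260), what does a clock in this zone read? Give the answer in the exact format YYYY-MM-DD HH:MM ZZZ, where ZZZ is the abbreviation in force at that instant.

Query: 2022-12-10 10:31 UTC
Rule 3/4 (TTA, +06:30): 2022-11-12 21:40 UTC ≤ query < 2023-05-16 05:39 UTC
10·60 + 31 + 390 = 1021 min
1021 = 0·1440 + 1021; 1021 = 17·60 + 1 → 17:01, same day
→ 2022-12-10 17:01 TTA

2022-12-10 17:01 TTA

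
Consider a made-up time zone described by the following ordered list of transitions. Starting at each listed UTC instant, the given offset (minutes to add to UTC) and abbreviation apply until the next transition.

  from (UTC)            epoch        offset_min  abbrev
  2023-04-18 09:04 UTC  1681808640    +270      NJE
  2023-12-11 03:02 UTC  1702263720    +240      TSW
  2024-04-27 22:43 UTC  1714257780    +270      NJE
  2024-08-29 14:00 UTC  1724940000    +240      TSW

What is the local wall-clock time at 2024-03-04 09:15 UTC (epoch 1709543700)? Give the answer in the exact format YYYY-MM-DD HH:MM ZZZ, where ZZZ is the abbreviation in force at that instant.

2024-03-04 13:15 TSW

Query: 2024-03-04 09:15 UTC
Rule 2/4 (TSW, +04:00): 2023-12-11 03:02 UTC ≤ query < 2024-04-27 22:43 UTC
9·60 + 15 + 240 = 795 min
795 = 0·1440 + 795; 795 = 13·60 + 15 → 13:15, same day
→ 2024-03-04 13:15 TSW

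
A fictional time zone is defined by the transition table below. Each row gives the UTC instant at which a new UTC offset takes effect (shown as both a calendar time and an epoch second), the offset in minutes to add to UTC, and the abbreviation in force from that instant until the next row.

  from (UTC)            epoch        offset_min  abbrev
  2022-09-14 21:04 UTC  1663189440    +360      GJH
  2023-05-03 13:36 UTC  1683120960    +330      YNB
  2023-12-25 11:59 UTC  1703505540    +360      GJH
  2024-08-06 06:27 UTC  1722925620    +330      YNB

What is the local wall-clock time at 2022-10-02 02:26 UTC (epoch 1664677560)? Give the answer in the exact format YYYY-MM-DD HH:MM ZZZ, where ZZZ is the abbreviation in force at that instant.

2022-10-02 08:26 GJH

Query: 2022-10-02 02:26 UTC
Rule 1/4 (GJH, +06:00): 2022-09-14 21:04 UTC ≤ query < 2023-05-03 13:36 UTC
2·60 + 26 + 360 = 506 min
506 = 0·1440 + 506; 506 = 8·60 + 26 → 08:26, same day
→ 2022-10-02 08:26 GJH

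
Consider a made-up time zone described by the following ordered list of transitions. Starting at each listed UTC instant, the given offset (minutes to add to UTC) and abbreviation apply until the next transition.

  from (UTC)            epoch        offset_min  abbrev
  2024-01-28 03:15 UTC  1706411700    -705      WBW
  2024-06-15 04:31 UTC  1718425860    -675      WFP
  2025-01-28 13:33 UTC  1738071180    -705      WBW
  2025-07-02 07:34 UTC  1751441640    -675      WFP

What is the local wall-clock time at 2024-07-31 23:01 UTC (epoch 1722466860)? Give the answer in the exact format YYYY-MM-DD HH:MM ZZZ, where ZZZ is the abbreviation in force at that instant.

Query: 2024-07-31 23:01 UTC
Rule 2/4 (WFP, -11:15): 2024-06-15 04:31 UTC ≤ query < 2025-01-28 13:33 UTC
23·60 + 1 - 675 = 706 min
706 = 0·1440 + 706; 706 = 11·60 + 46 → 11:46, same day
→ 2024-07-31 11:46 WFP

2024-07-31 11:46 WFP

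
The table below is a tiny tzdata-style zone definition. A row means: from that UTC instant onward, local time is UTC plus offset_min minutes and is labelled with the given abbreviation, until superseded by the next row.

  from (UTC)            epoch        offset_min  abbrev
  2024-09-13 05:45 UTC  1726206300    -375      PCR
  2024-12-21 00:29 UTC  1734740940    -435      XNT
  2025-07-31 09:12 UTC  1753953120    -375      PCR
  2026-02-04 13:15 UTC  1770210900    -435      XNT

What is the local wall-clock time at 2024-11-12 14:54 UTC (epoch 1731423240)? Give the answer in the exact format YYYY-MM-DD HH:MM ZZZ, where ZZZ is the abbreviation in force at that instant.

Query: 2024-11-12 14:54 UTC
Rule 1/4 (PCR, -06:15): 2024-09-13 05:45 UTC ≤ query < 2024-12-21 00:29 UTC
14·60 + 54 - 375 = 519 min
519 = 0·1440 + 519; 519 = 8·60 + 39 → 08:39, same day
→ 2024-11-12 08:39 PCR

2024-11-12 08:39 PCR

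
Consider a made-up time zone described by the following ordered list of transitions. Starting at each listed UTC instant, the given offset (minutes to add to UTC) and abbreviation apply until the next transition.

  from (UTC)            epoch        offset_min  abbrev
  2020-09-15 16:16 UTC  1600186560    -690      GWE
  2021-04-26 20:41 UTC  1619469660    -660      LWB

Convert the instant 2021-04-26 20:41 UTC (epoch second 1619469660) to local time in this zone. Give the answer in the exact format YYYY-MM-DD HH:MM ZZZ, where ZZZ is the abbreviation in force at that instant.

Query: 2021-04-26 20:41 UTC
Rule 2/2 (LWB, -11:00): 2021-04-26 20:41 UTC ≤ query < +∞
20·60 + 41 - 660 = 581 min
581 = 0·1440 + 581; 581 = 9·60 + 41 → 09:41, same day
→ 2021-04-26 09:41 LWB

2021-04-26 09:41 LWB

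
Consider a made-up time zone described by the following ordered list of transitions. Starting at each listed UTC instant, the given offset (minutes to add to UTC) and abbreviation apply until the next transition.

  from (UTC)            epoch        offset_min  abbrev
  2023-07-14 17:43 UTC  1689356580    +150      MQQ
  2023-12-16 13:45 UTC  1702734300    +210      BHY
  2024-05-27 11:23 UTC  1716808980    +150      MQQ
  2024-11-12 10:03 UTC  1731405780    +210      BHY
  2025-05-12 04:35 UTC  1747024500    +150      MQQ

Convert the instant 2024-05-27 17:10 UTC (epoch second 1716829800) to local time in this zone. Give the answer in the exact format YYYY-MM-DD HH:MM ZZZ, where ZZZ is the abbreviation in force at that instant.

Query: 2024-05-27 17:10 UTC
Rule 3/5 (MQQ, +02:30): 2024-05-27 11:23 UTC ≤ query < 2024-11-12 10:03 UTC
17·60 + 10 + 150 = 1180 min
1180 = 0·1440 + 1180; 1180 = 19·60 + 40 → 19:40, same day
→ 2024-05-27 19:40 MQQ

2024-05-27 19:40 MQQ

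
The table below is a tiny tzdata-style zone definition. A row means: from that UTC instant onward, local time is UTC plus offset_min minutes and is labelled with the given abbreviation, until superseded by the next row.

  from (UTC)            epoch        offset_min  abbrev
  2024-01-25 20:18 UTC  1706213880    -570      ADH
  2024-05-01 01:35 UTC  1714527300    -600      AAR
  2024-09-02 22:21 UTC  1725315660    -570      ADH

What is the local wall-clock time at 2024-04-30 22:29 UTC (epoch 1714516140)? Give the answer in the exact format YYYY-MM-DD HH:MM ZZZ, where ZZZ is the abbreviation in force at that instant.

Query: 2024-04-30 22:29 UTC
Rule 1/3 (ADH, -09:30): 2024-01-25 20:18 UTC ≤ query < 2024-05-01 01:35 UTC
22·60 + 29 - 570 = 779 min
779 = 0·1440 + 779; 779 = 12·60 + 59 → 12:59, same day
→ 2024-04-30 12:59 ADH

2024-04-30 12:59 ADH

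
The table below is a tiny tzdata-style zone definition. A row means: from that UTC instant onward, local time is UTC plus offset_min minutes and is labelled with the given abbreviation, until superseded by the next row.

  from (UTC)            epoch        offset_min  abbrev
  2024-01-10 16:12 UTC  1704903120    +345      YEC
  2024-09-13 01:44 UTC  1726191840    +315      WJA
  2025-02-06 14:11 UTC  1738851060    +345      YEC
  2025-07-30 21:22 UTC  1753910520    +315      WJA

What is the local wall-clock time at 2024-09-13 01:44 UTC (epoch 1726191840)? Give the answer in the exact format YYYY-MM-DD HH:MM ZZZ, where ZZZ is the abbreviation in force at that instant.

2024-09-13 06:59 WJA

Query: 2024-09-13 01:44 UTC
Rule 2/4 (WJA, +05:15): 2024-09-13 01:44 UTC ≤ query < 2025-02-06 14:11 UTC
1·60 + 44 + 315 = 419 min
419 = 0·1440 + 419; 419 = 6·60 + 59 → 06:59, same day
→ 2024-09-13 06:59 WJA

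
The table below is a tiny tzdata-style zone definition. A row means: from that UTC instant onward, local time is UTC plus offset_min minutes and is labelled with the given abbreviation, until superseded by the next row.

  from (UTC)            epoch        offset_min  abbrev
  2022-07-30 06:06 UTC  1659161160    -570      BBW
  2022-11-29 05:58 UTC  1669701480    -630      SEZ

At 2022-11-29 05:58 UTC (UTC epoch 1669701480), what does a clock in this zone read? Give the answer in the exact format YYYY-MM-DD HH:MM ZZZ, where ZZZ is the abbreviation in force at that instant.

2022-11-28 19:28 SEZ

Query: 2022-11-29 05:58 UTC
Rule 2/2 (SEZ, -10:30): 2022-11-29 05:58 UTC ≤ query < +∞
5·60 + 58 - 630 = -272 min
-272 = -1·1440 + 1168; 1168 = 19·60 + 28 → 19:28, 2022-11-29 - 1 day = 2022-11-28
→ 2022-11-28 19:28 SEZ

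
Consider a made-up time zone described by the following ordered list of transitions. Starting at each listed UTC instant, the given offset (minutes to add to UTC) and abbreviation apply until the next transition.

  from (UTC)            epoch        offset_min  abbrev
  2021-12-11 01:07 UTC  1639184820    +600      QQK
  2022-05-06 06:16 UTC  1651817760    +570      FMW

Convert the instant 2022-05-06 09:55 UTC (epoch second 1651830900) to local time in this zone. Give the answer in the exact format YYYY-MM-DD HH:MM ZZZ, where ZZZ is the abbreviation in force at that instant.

2022-05-06 19:25 FMW

Query: 2022-05-06 09:55 UTC
Rule 2/2 (FMW, +09:30): 2022-05-06 06:16 UTC ≤ query < +∞
9·60 + 55 + 570 = 1165 min
1165 = 0·1440 + 1165; 1165 = 19·60 + 25 → 19:25, same day
→ 2022-05-06 19:25 FMW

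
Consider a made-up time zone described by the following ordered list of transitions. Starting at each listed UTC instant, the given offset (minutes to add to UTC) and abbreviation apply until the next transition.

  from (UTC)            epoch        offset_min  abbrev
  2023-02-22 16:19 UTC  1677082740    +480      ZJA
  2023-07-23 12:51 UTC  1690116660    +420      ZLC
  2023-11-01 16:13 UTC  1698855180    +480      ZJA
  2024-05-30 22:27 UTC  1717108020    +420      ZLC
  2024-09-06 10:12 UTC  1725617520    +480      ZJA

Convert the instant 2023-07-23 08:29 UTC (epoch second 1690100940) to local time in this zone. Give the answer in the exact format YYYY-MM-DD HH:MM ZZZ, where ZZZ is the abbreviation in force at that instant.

Query: 2023-07-23 08:29 UTC
Rule 1/5 (ZJA, +08:00): 2023-02-22 16:19 UTC ≤ query < 2023-07-23 12:51 UTC
8·60 + 29 + 480 = 989 min
989 = 0·1440 + 989; 989 = 16·60 + 29 → 16:29, same day
→ 2023-07-23 16:29 ZJA

2023-07-23 16:29 ZJA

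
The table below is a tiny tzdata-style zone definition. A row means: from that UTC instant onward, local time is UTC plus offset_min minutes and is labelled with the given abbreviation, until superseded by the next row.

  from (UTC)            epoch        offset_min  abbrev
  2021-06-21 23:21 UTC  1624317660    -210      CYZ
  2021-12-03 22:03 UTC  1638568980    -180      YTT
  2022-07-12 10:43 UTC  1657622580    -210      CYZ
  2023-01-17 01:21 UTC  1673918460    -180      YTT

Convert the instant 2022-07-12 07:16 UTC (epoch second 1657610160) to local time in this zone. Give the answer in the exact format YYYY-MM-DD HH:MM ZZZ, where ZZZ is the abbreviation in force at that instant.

Query: 2022-07-12 07:16 UTC
Rule 2/4 (YTT, -03:00): 2021-12-03 22:03 UTC ≤ query < 2022-07-12 10:43 UTC
7·60 + 16 - 180 = 256 min
256 = 0·1440 + 256; 256 = 4·60 + 16 → 04:16, same day
→ 2022-07-12 04:16 YTT

2022-07-12 04:16 YTT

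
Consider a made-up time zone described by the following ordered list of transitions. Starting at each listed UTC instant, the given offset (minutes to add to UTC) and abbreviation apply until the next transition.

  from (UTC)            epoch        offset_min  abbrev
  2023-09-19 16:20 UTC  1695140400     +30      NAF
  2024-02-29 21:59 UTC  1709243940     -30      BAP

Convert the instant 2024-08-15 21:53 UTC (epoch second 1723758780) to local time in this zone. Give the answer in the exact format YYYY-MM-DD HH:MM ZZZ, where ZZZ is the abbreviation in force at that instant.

2024-08-15 21:23 BAP

Query: 2024-08-15 21:53 UTC
Rule 2/2 (BAP, -00:30): 2024-02-29 21:59 UTC ≤ query < +∞
21·60 + 53 - 30 = 1283 min
1283 = 0·1440 + 1283; 1283 = 21·60 + 23 → 21:23, same day
→ 2024-08-15 21:23 BAP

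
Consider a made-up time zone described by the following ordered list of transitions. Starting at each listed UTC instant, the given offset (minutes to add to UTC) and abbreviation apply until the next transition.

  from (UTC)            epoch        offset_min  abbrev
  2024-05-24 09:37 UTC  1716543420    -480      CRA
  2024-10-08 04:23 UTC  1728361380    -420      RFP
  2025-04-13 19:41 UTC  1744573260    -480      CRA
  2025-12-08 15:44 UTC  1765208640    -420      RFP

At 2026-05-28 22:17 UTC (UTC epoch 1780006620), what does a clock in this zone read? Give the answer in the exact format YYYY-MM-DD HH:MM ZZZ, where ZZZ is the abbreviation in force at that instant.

2026-05-28 15:17 RFP

Query: 2026-05-28 22:17 UTC
Rule 4/4 (RFP, -07:00): 2025-12-08 15:44 UTC ≤ query < +∞
22·60 + 17 - 420 = 917 min
917 = 0·1440 + 917; 917 = 15·60 + 17 → 15:17, same day
→ 2026-05-28 15:17 RFP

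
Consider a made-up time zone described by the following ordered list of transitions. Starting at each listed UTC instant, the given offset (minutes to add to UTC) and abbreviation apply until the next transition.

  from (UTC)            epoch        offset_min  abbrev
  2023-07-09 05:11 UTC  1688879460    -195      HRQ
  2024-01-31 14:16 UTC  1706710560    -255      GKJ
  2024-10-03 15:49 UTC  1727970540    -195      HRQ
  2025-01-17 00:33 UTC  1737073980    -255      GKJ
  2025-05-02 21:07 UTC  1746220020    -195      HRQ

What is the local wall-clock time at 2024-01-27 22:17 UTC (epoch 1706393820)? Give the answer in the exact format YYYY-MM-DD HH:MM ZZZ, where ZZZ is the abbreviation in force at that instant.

Query: 2024-01-27 22:17 UTC
Rule 1/5 (HRQ, -03:15): 2023-07-09 05:11 UTC ≤ query < 2024-01-31 14:16 UTC
22·60 + 17 - 195 = 1142 min
1142 = 0·1440 + 1142; 1142 = 19·60 + 2 → 19:02, same day
→ 2024-01-27 19:02 HRQ

2024-01-27 19:02 HRQ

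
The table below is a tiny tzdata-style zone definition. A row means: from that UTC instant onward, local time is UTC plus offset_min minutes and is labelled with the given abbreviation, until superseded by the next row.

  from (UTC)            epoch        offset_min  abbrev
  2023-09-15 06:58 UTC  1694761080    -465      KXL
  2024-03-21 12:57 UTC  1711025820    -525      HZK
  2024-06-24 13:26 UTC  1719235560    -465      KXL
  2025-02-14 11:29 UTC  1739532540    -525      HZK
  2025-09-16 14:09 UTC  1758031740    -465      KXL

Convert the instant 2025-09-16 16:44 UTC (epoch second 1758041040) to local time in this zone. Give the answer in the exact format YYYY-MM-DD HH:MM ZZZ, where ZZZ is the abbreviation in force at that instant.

2025-09-16 08:59 KXL

Query: 2025-09-16 16:44 UTC
Rule 5/5 (KXL, -07:45): 2025-09-16 14:09 UTC ≤ query < +∞
16·60 + 44 - 465 = 539 min
539 = 0·1440 + 539; 539 = 8·60 + 59 → 08:59, same day
→ 2025-09-16 08:59 KXL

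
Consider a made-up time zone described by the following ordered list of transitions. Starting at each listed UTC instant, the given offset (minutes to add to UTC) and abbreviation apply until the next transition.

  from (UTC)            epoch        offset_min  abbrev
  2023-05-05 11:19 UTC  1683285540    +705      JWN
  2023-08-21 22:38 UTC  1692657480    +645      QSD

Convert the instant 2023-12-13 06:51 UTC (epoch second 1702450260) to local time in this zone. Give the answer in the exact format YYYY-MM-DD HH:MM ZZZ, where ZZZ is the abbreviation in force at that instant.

2023-12-13 17:36 QSD

Query: 2023-12-13 06:51 UTC
Rule 2/2 (QSD, +10:45): 2023-08-21 22:38 UTC ≤ query < +∞
6·60 + 51 + 645 = 1056 min
1056 = 0·1440 + 1056; 1056 = 17·60 + 36 → 17:36, same day
→ 2023-12-13 17:36 QSD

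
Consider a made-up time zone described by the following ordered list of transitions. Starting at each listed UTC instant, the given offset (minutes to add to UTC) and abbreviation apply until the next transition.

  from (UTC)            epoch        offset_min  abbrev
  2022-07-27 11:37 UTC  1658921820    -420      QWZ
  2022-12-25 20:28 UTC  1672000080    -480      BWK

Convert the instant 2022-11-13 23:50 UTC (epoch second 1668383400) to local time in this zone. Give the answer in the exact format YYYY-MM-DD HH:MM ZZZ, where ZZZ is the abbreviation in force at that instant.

2022-11-13 16:50 QWZ

Query: 2022-11-13 23:50 UTC
Rule 1/2 (QWZ, -07:00): 2022-07-27 11:37 UTC ≤ query < 2022-12-25 20:28 UTC
23·60 + 50 - 420 = 1010 min
1010 = 0·1440 + 1010; 1010 = 16·60 + 50 → 16:50, same day
→ 2022-11-13 16:50 QWZ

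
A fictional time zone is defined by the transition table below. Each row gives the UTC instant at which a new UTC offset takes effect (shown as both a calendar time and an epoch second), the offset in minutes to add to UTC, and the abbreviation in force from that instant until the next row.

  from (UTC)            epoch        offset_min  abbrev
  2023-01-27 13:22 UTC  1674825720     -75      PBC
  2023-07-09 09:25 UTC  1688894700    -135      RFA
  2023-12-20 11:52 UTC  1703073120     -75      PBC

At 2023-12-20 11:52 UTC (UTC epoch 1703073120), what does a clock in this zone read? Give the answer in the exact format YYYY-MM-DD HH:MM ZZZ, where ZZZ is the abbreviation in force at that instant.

Query: 2023-12-20 11:52 UTC
Rule 3/3 (PBC, -01:15): 2023-12-20 11:52 UTC ≤ query < +∞
11·60 + 52 - 75 = 637 min
637 = 0·1440 + 637; 637 = 10·60 + 37 → 10:37, same day
→ 2023-12-20 10:37 PBC

2023-12-20 10:37 PBC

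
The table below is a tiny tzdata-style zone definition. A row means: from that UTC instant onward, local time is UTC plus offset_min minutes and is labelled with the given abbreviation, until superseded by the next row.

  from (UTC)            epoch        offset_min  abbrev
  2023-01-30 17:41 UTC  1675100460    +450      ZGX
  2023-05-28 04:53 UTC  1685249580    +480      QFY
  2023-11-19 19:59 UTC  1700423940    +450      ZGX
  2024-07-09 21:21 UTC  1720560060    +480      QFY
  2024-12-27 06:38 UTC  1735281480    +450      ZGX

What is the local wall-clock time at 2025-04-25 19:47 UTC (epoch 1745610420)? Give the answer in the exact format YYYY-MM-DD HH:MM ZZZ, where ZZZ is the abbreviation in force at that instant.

Query: 2025-04-25 19:47 UTC
Rule 5/5 (ZGX, +07:30): 2024-12-27 06:38 UTC ≤ query < +∞
19·60 + 47 + 450 = 1637 min
1637 = 1·1440 + 197; 197 = 3·60 + 17 → 03:17, 2025-04-25 + 1 day = 2025-04-26
→ 2025-04-26 03:17 ZGX

2025-04-26 03:17 ZGX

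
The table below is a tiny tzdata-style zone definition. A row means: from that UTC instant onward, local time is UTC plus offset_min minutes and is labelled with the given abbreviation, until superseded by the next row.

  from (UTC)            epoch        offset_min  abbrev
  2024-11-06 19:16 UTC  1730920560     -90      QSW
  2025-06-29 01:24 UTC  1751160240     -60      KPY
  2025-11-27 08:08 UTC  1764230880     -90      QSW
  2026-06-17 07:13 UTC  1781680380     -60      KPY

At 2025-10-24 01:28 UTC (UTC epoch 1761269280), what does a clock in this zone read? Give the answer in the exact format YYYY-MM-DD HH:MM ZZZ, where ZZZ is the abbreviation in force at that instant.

2025-10-24 00:28 KPY

Query: 2025-10-24 01:28 UTC
Rule 2/4 (KPY, -01:00): 2025-06-29 01:24 UTC ≤ query < 2025-11-27 08:08 UTC
1·60 + 28 - 60 = 28 min
28 = 0·1440 + 28; 28 = 0·60 + 28 → 00:28, same day
→ 2025-10-24 00:28 KPY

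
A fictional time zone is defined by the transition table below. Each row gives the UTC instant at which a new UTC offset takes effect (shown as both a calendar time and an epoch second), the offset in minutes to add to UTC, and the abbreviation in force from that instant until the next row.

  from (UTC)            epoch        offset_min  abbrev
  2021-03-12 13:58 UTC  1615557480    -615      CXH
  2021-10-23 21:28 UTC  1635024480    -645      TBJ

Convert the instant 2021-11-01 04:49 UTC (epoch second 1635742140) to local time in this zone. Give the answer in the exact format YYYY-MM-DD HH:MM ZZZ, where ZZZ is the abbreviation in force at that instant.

2021-10-31 18:04 TBJ

Query: 2021-11-01 04:49 UTC
Rule 2/2 (TBJ, -10:45): 2021-10-23 21:28 UTC ≤ query < +∞
4·60 + 49 - 645 = -356 min
-356 = -1·1440 + 1084; 1084 = 18·60 + 4 → 18:04, 2021-11-01 - 1 day = 2021-10-31
→ 2021-10-31 18:04 TBJ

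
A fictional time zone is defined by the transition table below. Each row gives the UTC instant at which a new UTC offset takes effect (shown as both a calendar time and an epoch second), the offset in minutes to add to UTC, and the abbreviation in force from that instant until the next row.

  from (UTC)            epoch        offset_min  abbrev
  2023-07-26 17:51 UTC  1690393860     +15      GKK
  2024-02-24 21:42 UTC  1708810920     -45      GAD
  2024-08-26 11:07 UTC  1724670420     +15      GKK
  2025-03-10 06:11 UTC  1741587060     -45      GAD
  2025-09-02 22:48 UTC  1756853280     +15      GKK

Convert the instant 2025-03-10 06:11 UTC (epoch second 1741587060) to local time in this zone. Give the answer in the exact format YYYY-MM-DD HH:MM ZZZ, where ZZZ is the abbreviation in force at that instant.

Query: 2025-03-10 06:11 UTC
Rule 4/5 (GAD, -00:45): 2025-03-10 06:11 UTC ≤ query < 2025-09-02 22:48 UTC
6·60 + 11 - 45 = 326 min
326 = 0·1440 + 326; 326 = 5·60 + 26 → 05:26, same day
→ 2025-03-10 05:26 GAD

2025-03-10 05:26 GAD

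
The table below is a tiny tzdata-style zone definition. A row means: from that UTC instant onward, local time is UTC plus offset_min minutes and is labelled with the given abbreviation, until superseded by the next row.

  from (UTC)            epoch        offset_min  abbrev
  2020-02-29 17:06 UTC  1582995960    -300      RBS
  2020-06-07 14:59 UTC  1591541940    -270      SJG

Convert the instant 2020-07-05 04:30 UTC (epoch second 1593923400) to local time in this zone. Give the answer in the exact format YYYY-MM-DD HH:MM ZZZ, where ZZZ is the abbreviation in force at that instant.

2020-07-05 00:00 SJG

Query: 2020-07-05 04:30 UTC
Rule 2/2 (SJG, -04:30): 2020-06-07 14:59 UTC ≤ query < +∞
4·60 + 30 - 270 = 0 min
0 = 0·1440 + 0; 0 = 0·60 + 0 → 00:00, same day
→ 2020-07-05 00:00 SJG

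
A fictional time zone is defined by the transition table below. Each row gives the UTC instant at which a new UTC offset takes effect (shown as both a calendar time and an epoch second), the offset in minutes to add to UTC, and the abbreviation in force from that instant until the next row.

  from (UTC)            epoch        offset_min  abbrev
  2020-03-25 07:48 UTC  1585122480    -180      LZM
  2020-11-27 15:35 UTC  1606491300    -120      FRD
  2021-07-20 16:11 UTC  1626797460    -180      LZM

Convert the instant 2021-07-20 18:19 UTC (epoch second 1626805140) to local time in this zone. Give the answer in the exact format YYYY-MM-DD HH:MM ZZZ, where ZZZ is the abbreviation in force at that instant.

Query: 2021-07-20 18:19 UTC
Rule 3/3 (LZM, -03:00): 2021-07-20 16:11 UTC ≤ query < +∞
18·60 + 19 - 180 = 919 min
919 = 0·1440 + 919; 919 = 15·60 + 19 → 15:19, same day
→ 2021-07-20 15:19 LZM

2021-07-20 15:19 LZM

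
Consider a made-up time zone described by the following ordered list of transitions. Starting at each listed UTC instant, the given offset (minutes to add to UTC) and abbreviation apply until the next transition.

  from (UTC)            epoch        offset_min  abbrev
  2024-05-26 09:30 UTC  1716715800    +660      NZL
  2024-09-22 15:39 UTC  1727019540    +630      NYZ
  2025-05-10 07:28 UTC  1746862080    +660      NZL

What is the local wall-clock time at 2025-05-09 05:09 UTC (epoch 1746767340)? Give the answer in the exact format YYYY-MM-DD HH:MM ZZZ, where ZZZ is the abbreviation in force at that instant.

Query: 2025-05-09 05:09 UTC
Rule 2/3 (NYZ, +10:30): 2024-09-22 15:39 UTC ≤ query < 2025-05-10 07:28 UTC
5·60 + 9 + 630 = 939 min
939 = 0·1440 + 939; 939 = 15·60 + 39 → 15:39, same day
→ 2025-05-09 15:39 NYZ

2025-05-09 15:39 NYZ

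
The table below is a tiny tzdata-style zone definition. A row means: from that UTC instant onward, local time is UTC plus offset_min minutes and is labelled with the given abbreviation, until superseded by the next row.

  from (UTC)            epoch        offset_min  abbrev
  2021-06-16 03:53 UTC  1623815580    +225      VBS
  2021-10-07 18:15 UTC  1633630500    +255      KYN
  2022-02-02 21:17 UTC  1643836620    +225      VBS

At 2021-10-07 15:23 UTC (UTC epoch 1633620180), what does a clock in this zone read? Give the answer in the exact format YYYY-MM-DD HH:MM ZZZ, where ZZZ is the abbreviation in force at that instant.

2021-10-07 19:08 VBS

Query: 2021-10-07 15:23 UTC
Rule 1/3 (VBS, +03:45): 2021-06-16 03:53 UTC ≤ query < 2021-10-07 18:15 UTC
15·60 + 23 + 225 = 1148 min
1148 = 0·1440 + 1148; 1148 = 19·60 + 8 → 19:08, same day
→ 2021-10-07 19:08 VBS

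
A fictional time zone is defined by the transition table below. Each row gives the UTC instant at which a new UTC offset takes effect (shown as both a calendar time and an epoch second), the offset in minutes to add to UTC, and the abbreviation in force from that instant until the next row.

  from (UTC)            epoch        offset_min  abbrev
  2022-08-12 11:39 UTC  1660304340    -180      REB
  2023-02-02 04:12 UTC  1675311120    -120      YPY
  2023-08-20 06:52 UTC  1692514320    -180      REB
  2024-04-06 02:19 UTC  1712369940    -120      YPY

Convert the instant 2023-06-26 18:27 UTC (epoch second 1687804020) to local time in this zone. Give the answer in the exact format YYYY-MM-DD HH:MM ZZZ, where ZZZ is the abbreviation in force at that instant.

Query: 2023-06-26 18:27 UTC
Rule 2/4 (YPY, -02:00): 2023-02-02 04:12 UTC ≤ query < 2023-08-20 06:52 UTC
18·60 + 27 - 120 = 987 min
987 = 0·1440 + 987; 987 = 16·60 + 27 → 16:27, same day
→ 2023-06-26 16:27 YPY

2023-06-26 16:27 YPY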